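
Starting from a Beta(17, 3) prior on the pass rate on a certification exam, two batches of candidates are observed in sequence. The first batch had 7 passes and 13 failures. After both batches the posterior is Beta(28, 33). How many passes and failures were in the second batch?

Sequential conjugate updates are equivalent to a single update on the pooled data, so total successes = posterior α − prior α and total failures = posterior β − prior β.
Total across both batches: 28−17=11 passes, 33−3=30 failures.
Subtract the first batch: 11−7=4 passes and 30−13=17 failures.

4 passes and 17 failures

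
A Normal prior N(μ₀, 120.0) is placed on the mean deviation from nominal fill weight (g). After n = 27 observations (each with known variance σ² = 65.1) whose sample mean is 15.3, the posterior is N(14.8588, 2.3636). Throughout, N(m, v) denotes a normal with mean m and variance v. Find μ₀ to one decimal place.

With known observation variance, the Normal–Normal posterior has precision τ_n = τ₀ + n/σ² and mean μ_n = (τ₀μ₀ + (n/σ²)x̄)/τ_n.
Here τ₀ = 1/120.0 = 0.008333 and τ_data = 27/65.1 = 0.414747, so τ_n = 0.423080.
Rearranging for μ₀: μ₀ = (μ_n·τ_n − τ_data·x̄)/τ₀ = (14.8588·0.423080 − 0.414747·15.3) / 0.008333 = -0.059168/0.008333 ≈ -7.1.

μ₀ = -7.1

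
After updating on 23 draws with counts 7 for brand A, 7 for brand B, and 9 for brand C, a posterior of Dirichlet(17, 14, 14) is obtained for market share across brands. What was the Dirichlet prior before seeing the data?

For a Dirichlet(α) prior with multinomial counts c, the posterior is Dirichlet(α + c) componentwise.
Subtract each count from the matching posterior parameter: 17−7=10, 14−7=7, 14−9=5.

Dirichlet(10, 7, 5)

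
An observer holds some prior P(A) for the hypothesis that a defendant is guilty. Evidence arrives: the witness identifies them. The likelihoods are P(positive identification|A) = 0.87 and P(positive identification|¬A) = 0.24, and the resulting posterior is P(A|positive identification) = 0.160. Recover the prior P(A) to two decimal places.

In odds form, posterior odds = prior odds × likelihood ratio, so prior odds = posterior odds ÷ LR.
Posterior odds = 0.160/(1−0.160) = 0.1905. LR = 0.87/0.24 = 3.6250.
Prior odds = 0.1905/3.6250 = 0.0526, so P(A) = 0.0526/(1+0.0526) ≈ 0.05.

P(A) = 0.05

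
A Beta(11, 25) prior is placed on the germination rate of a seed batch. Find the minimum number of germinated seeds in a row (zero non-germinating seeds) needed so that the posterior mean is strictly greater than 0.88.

k = 173

After k germinated seeds and 0 non-germinating seeds the posterior is Beta(11+k, 25), with mean (11+k)/(11+25+k).
Set (11+k)/(36+k) > 0.88 and solve: k > (0.88·36 − 11)/(1 − 0.88) = 172.333.
The smallest integer exceeding 172.333 is 173.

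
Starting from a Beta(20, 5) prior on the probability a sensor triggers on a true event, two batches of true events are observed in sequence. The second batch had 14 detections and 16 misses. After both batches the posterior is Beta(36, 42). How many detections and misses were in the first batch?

Because Beta–binomial updating is additive in the counts, the combined data contributed (α_post−α_prior, β_post−β_prior) successes and failures.
Total across both batches: 36−20=16 detections, 42−5=37 misses.
Subtract the second batch: 16−14=2 detections and 37−16=21 misses.

2 detections and 21 misses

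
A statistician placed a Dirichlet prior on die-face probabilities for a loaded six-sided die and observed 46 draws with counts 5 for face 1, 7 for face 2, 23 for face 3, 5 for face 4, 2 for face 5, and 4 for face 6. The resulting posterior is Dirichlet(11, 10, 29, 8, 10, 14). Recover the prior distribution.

Dirichlet(6, 3, 6, 3, 8, 10)

For a Dirichlet(α) prior with multinomial counts c, the posterior is Dirichlet(α + c) componentwise.
Subtract each count from the matching posterior parameter: 11−5=6, 10−7=3, 29−23=6, 8−5=3, 10−2=8, 14−4=10.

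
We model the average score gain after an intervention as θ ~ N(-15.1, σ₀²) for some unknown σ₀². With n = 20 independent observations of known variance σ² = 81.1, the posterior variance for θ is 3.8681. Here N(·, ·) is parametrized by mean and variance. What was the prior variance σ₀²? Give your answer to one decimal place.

For the Normal–Normal model with known σ², precisions add: τ_n = τ₀ + n/σ².
So 1/σ₀² = 1/3.8681 − 20/81.1 = 0.258525 − 0.246609 = 0.011916.
Hence σ₀² = 1/0.011916 ≈ 83.9.

σ₀² = 83.9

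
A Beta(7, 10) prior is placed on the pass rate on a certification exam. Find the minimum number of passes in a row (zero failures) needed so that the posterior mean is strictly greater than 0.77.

k = 27

After k passes and 0 failures the posterior is Beta(7+k, 10), with mean (7+k)/(7+10+k).
Set (7+k)/(17+k) > 0.77 and solve: k > (0.77·17 − 7)/(1 − 0.77) = 26.478.
The smallest integer exceeding 26.478 is 27.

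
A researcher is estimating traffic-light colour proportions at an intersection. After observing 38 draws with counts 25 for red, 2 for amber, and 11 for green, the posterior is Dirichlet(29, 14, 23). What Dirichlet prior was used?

Dirichlet(4, 12, 12)

For a Dirichlet(α) prior with multinomial counts c, the posterior is Dirichlet(α + c) componentwise.
Subtract each count from the matching posterior parameter: 29−25=4, 14−2=12, 23−11=12.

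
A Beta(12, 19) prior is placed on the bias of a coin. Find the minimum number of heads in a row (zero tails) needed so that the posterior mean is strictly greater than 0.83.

k = 81

After k heads and 0 tails the posterior is Beta(12+k, 19), with mean (12+k)/(12+19+k).
Set (12+k)/(31+k) > 0.83 and solve: k > (0.83·31 − 12)/(1 − 0.83) = 80.765.
The smallest integer exceeding 80.765 is 81.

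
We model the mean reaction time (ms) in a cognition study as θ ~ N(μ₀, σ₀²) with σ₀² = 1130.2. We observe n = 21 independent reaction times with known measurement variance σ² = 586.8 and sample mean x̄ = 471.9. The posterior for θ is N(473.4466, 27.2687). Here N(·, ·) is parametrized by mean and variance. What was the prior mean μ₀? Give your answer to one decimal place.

The posterior mean is a precision-weighted average: μ_n = (τ₀μ₀ + τ_data·x̄)/(τ₀+τ_data), with τ₀=1/σ₀² and τ_data=n/σ².
Here τ₀ = 1/1130.2 = 0.000885 and τ_data = 21/586.8 = 0.035787, so τ_n = 0.036672.
Rearranging for μ₀: μ₀ = (μ_n·τ_n − τ_data·x̄)/τ₀ = (473.4466·0.036672 − 0.035787·471.9) / 0.000885 = 0.474348/0.000885 ≈ 536.0.

μ₀ = 536.0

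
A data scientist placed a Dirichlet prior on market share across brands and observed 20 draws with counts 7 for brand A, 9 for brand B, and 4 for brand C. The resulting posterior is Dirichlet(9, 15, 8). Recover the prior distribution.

Dirichlet(2, 6, 4)

For a Dirichlet(α) prior with multinomial counts c, the posterior is Dirichlet(α + c) componentwise.
Subtract each count from the matching posterior parameter: 9−7=2, 15−9=6, 8−4=4.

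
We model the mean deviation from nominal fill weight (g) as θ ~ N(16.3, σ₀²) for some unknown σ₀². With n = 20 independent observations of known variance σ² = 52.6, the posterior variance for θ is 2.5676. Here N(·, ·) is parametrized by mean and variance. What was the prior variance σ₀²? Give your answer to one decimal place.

σ₀² = 108.2

Posterior precision equals prior precision plus data precision: 1/σ_n² = 1/σ₀² + n/σ².
So 1/σ₀² = 1/2.5676 − 20/52.6 = 0.389469 − 0.380228 = 0.009241.
Hence σ₀² = 1/0.009241 ≈ 108.2.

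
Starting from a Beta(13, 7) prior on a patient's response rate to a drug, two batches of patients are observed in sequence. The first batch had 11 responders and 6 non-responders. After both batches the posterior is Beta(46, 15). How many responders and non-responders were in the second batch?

Because Beta–binomial updating is additive in the counts, the combined data contributed (α_post−α_prior, β_post−β_prior) successes and failures.
Total across both batches: 46−13=33 responders, 15−7=8 non-responders.
Subtract the first batch: 33−11=22 responders and 8−6=2 non-responders.

22 responders and 2 non-responders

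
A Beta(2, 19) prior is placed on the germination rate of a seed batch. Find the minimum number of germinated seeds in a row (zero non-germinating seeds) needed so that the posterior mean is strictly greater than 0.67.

After k germinated seeds and 0 non-germinating seeds the posterior is Beta(2+k, 19), with mean (2+k)/(2+19+k).
Set (2+k)/(21+k) > 0.67 and solve: k > (0.67·21 − 2)/(1 − 0.67) = 36.576.
The smallest integer exceeding 36.576 is 37, and checking k=37: (39)/(58) = 0.6724 > 0.67.

k = 37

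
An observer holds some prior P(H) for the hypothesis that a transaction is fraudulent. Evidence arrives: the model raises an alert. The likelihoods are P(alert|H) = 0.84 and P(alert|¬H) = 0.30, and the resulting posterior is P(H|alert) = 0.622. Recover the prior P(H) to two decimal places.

P(H) = 0.37

In odds form, posterior odds = prior odds × likelihood ratio, so prior odds = posterior odds ÷ LR.
Posterior odds = 0.622/(1−0.622) = 1.6455. LR = 0.84/0.30 = 2.8000.
Prior odds = 1.6455/2.8000 = 0.5877, so P(H) = 0.5877/(1+0.5877) ≈ 0.37.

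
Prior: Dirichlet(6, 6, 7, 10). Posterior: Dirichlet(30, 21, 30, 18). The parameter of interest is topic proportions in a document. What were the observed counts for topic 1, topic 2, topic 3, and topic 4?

counts (24, 15, 23, 8)

For a Dirichlet(α) prior with multinomial counts c, the posterior is Dirichlet(α + c) componentwise.
Counts are posterior − prior componentwise: 30−6=24, 21−6=15, 30−7=23, 18−10=8.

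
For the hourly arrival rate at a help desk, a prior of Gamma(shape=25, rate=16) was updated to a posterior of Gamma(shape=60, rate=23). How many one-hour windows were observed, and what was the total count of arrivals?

n = 7 one-hour windows with total 35 arrivals

A Gamma(α, β) prior (rate parametrization) on a Poisson rate with n observations summing to S gives posterior Gamma(α+S, β+n).
Matching: Σxᵢ = 60 − 25 = 35 and n = 23 − 16 = 7.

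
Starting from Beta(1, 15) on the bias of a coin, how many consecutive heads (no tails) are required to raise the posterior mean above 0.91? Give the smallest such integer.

After k heads and 0 tails the posterior is Beta(1+k, 15), with mean (1+k)/(1+15+k).
Set (1+k)/(16+k) > 0.91 and solve: k > (0.91·16 − 1)/(1 − 0.91) = 150.667.
The smallest integer exceeding 150.667 is 151.

k = 151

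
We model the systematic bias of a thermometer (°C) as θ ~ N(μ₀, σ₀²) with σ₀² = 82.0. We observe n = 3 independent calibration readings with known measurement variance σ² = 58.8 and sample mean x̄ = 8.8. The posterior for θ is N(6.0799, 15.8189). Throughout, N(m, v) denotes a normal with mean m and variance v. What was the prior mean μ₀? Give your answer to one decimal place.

With known observation variance, the Normal–Normal posterior has precision τ_n = τ₀ + n/σ² and mean μ_n = (τ₀μ₀ + (n/σ²)x̄)/τ_n.
Here τ₀ = 1/82.0 = 0.012195 and τ_data = 3/58.8 = 0.051020, so τ_n = 0.063215.
Rearranging for μ₀: μ₀ = (μ_n·τ_n − τ_data·x̄)/τ₀ = (6.0799·0.063215 − 0.051020·8.8) / 0.012195 = -0.064635/0.012195 ≈ -5.3.

μ₀ = -5.3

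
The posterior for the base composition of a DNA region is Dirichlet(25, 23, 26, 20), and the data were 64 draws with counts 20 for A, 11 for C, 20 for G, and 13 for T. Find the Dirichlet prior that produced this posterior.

Dirichlet(5, 12, 6, 7)

For a Dirichlet(α) prior with multinomial counts c, the posterior is Dirichlet(α + c) componentwise.
Subtract each count from the matching posterior parameter: 25−20=5, 23−11=12, 26−20=6, 20−13=7.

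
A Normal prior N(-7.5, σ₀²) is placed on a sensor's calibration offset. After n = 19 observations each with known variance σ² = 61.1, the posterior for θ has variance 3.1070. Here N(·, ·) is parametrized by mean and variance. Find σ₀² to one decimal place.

For the Normal–Normal model with known σ², precisions add: τ_n = τ₀ + n/σ².
So 1/σ₀² = 1/3.1070 − 19/61.1 = 0.321854 − 0.310966 = 0.010888.
Hence σ₀² = 1/0.010888 ≈ 91.8.

σ₀² = 91.8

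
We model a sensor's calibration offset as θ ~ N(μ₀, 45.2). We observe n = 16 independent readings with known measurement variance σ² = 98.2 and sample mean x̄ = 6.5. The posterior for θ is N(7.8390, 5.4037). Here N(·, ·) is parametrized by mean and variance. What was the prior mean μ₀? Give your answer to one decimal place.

The posterior mean is a precision-weighted average: μ_n = (τ₀μ₀ + τ_data·x̄)/(τ₀+τ_data), with τ₀=1/σ₀² and τ_data=n/σ².
Here τ₀ = 1/45.2 = 0.022124 and τ_data = 16/98.2 = 0.162933, so τ_n = 0.185057.
Rearranging for μ₀: μ₀ = (μ_n·τ_n − τ_data·x̄)/τ₀ = (7.8390·0.185057 − 0.162933·6.5) / 0.022124 = 0.391597/0.022124 ≈ 17.7.

μ₀ = 17.7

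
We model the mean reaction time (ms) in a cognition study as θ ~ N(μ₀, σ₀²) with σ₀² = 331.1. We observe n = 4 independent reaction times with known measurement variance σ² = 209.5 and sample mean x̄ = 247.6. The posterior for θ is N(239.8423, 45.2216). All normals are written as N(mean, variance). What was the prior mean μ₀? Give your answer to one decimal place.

With known observation variance, the Normal–Normal posterior has precision τ_n = τ₀ + n/σ² and mean μ_n = (τ₀μ₀ + (n/σ²)x̄)/τ_n.
Here τ₀ = 1/331.1 = 0.003020 and τ_data = 4/209.5 = 0.019093, so τ_n = 0.022113.
Rearranging for μ₀: μ₀ = (μ_n·τ_n − τ_data·x̄)/τ₀ = (239.8423·0.022113 − 0.019093·247.6) / 0.003020 = 0.576206/0.003020 ≈ 190.8.

μ₀ = 190.8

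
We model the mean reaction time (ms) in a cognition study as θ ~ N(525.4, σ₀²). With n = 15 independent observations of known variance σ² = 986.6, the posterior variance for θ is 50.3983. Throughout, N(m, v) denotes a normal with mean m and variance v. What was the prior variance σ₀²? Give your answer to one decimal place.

σ₀² = 215.6

Posterior precision equals prior precision plus data precision: 1/σ_n² = 1/σ₀² + n/σ².
So 1/σ₀² = 1/50.3983 − 15/986.6 = 0.019842 − 0.015204 = 0.004638.
Hence σ₀² = 1/0.004638 ≈ 215.6.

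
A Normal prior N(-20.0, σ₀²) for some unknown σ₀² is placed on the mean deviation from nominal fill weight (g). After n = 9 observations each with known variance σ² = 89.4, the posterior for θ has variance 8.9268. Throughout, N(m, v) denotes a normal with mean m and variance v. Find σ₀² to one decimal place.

Posterior precision equals prior precision plus data precision: 1/σ_n² = 1/σ₀² + n/σ².
So 1/σ₀² = 1/8.9268 − 9/89.4 = 0.112022 − 0.100671 = 0.011351.
Hence σ₀² = 1/0.011351 ≈ 88.1.

σ₀² = 88.1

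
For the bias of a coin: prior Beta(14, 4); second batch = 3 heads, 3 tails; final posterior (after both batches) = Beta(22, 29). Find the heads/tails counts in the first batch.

Sequential conjugate updates are equivalent to a single update on the pooled data, so total successes = posterior α − prior α and total failures = posterior β − prior β.
Total across both batches: 22−14=8 heads, 29−4=25 tails.
Subtract the second batch: 8−3=5 heads and 25−3=22 tails.

5 heads and 22 tails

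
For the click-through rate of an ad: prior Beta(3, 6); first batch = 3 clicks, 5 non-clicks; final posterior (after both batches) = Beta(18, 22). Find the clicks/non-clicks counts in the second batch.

12 clicks and 11 non-clicks

Sequential conjugate updates are equivalent to a single update on the pooled data, so total successes = posterior α − prior α and total failures = posterior β − prior β.
Total across both batches: 18−3=15 clicks, 22−6=16 non-clicks.
Subtract the first batch: 15−3=12 clicks and 16−5=11 non-clicks.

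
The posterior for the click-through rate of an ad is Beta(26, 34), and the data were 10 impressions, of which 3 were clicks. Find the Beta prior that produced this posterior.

Under Beta–binomial conjugacy the posterior parameters are (a+s, b+f).
Subtract the data counts: 26−3=23, 34−7=27.

Beta(23, 27)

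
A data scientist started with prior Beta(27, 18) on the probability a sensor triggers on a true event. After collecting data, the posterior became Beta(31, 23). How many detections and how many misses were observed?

Under Beta–binomial conjugacy the posterior parameters are (α+s, β+f).
So s = 31 − 27 = 4 and f = 23 − 18 = 5.

4 detections and 5 misses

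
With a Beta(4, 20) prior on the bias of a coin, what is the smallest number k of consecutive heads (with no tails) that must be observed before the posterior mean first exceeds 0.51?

k = 17

After k heads and 0 tails the posterior is Beta(4+k, 20), with mean (4+k)/(4+20+k).
Set (4+k)/(24+k) > 0.51 and solve: k > (0.51·24 − 4)/(1 − 0.51) = 16.816.
The smallest integer exceeding 16.816 is 17, and checking k=17: (21)/(41) = 0.5122 > 0.51.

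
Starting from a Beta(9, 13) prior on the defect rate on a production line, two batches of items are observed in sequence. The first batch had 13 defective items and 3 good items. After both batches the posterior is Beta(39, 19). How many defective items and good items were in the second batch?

Because Beta–binomial updating is additive in the counts, the combined data contributed (α_post−α_prior, β_post−β_prior) successes and failures.
Total across both batches: 39−9=30 defective items, 19−13=6 good items.
Subtract the first batch: 30−13=17 defective items and 6−3=3 good items.

17 defective items and 3 good items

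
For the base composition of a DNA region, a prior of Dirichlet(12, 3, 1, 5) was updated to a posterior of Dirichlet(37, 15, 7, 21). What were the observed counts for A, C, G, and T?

For a Dirichlet(α) prior with multinomial counts c, the posterior is Dirichlet(α + c) componentwise.
Counts are posterior − prior componentwise: 37−12=25, 15−3=12, 7−1=6, 21−5=16.

counts (25, 12, 6, 16)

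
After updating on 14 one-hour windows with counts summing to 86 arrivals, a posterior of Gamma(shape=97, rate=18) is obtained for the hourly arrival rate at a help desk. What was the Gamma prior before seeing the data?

Gamma–Poisson conjugacy: posterior shape = α + Σxᵢ, posterior rate = β + n.
So α = 97 − 86 = 11 and β = 18 − 14 = 4.

Gamma(shape=11, rate=4)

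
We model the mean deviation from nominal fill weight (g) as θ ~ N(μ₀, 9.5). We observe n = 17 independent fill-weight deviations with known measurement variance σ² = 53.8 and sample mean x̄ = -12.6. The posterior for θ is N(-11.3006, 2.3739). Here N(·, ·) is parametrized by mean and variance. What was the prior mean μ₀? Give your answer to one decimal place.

μ₀ = -7.4

With known observation variance, the Normal–Normal posterior has precision τ_n = τ₀ + n/σ² and mean μ_n = (τ₀μ₀ + (n/σ²)x̄)/τ_n.
Here τ₀ = 1/9.5 = 0.105263 and τ_data = 17/53.8 = 0.315985, so τ_n = 0.421248.
Rearranging for μ₀: μ₀ = (μ_n·τ_n − τ_data·x̄)/τ₀ = (-11.3006·0.421248 − 0.315985·-12.6) / 0.105263 = -0.778944/0.105263 ≈ -7.4.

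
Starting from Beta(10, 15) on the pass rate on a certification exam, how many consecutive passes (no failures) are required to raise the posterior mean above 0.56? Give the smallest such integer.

k = 10

After k passes and 0 failures the posterior is Beta(10+k, 15), with mean (10+k)/(10+15+k).
Set (10+k)/(25+k) > 0.56 and solve: k > (0.56·25 − 10)/(1 − 0.56) = 9.091.
The smallest integer exceeding 9.091 is 10.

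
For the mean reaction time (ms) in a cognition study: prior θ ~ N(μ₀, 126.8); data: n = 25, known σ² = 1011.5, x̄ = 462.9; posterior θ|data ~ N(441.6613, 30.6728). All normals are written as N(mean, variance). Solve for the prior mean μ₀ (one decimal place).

μ₀ = 375.1

With known observation variance, the Normal–Normal posterior has precision τ_n = τ₀ + n/σ² and mean μ_n = (τ₀μ₀ + (n/σ²)x̄)/τ_n.
Here τ₀ = 1/126.8 = 0.007886 and τ_data = 25/1011.5 = 0.024716, so τ_n = 0.032602.
Rearranging for μ₀: μ₀ = (μ_n·τ_n − τ_data·x̄)/τ₀ = (441.6613·0.032602 − 0.024716·462.9) / 0.007886 = 2.958005/0.007886 ≈ 375.1.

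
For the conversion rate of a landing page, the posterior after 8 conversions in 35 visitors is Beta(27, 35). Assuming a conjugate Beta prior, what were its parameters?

A Beta(α, β) prior with s successes and f failures in binomial data gives a Beta(α+s, β+f) posterior.
So α = 27 − 8 = 19 and β = 35 − 27 = 8.

Beta(19, 8)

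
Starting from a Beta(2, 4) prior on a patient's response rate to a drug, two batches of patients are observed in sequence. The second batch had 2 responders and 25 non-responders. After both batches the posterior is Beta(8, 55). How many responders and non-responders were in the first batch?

Because Beta–binomial updating is additive in the counts, the combined data contributed (α_post−α_prior, β_post−β_prior) successes and failures.
Total across both batches: 8−2=6 responders, 55−4=51 non-responders.
Subtract the second batch: 6−2=4 responders and 51−25=26 non-responders.

4 responders and 26 non-responders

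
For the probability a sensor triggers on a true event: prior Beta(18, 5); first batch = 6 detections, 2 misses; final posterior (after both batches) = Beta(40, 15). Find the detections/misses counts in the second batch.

Sequential conjugate updates are equivalent to a single update on the pooled data, so total successes = posterior α − prior α and total failures = posterior β − prior β.
Total across both batches: 40−18=22 detections, 15−5=10 misses.
Subtract the first batch: 22−6=16 detections and 10−2=8 misses.

16 detections and 8 misses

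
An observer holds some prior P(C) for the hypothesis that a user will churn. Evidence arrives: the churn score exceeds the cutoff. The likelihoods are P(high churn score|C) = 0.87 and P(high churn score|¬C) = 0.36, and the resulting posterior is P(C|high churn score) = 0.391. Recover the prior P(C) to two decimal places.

In odds form, posterior odds = prior odds × likelihood ratio, so prior odds = posterior odds ÷ LR.
Posterior odds = 0.391/(1−0.391) = 0.6420. LR = 0.87/0.36 = 2.4167.
Prior odds = 0.6420/2.4167 = 0.2657, so P(C) = 0.2657/(1+0.2657) ≈ 0.21.

P(C) = 0.21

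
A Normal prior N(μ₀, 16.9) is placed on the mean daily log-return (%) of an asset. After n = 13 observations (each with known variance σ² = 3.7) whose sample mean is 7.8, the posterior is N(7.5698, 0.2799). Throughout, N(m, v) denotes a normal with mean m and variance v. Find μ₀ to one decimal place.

μ₀ = -6.1

With known observation variance, the Normal–Normal posterior has precision τ_n = τ₀ + n/σ² and mean μ_n = (τ₀μ₀ + (n/σ²)x̄)/τ_n.
Here τ₀ = 1/16.9 = 0.059172 and τ_data = 13/3.7 = 3.513514, so τ_n = 3.572686.
Rearranging for μ₀: μ₀ = (μ_n·τ_n − τ_data·x̄)/τ₀ = (7.5698·3.572686 − 3.513514·7.8) / 0.059172 = -0.360891/0.059172 ≈ -6.1.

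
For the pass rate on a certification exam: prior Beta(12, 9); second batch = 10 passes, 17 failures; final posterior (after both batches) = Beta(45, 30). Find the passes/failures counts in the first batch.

23 passes and 4 failures

Because Beta–binomial updating is additive in the counts, the combined data contributed (α_post−α_prior, β_post−β_prior) successes and failures.
Total across both batches: 45−12=33 passes, 30−9=21 failures.
Subtract the second batch: 33−10=23 passes and 21−17=4 failures.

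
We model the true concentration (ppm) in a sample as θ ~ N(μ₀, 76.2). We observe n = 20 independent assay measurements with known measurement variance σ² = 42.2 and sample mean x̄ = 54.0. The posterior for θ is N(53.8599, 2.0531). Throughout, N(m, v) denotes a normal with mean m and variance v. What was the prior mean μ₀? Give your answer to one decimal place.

With known observation variance, the Normal–Normal posterior has precision τ_n = τ₀ + n/σ² and mean μ_n = (τ₀μ₀ + (n/σ²)x̄)/τ_n.
Here τ₀ = 1/76.2 = 0.013123 and τ_data = 20/42.2 = 0.473934, so τ_n = 0.487057.
Rearranging for μ₀: μ₀ = (μ_n·τ_n − τ_data·x̄)/τ₀ = (53.8599·0.487057 − 0.473934·54.0) / 0.013123 = 0.640405/0.013123 ≈ 48.8.

μ₀ = 48.8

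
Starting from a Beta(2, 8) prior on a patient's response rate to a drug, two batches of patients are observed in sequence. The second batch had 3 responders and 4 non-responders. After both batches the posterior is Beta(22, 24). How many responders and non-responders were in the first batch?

Because Beta–binomial updating is additive in the counts, the combined data contributed (α_post−α_prior, β_post−β_prior) successes and failures.
Total across both batches: 22−2=20 responders, 24−8=16 non-responders.
Subtract the second batch: 20−3=17 responders and 16−4=12 non-responders.

17 responders and 12 non-responders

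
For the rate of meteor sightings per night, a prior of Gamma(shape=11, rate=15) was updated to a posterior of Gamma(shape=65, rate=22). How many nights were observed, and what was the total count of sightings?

A Gamma(α, β) prior (rate parametrization) on a Poisson rate with n observations summing to S gives posterior Gamma(α+S, β+n).
Matching: Σxᵢ = 65 − 11 = 54 and n = 22 − 15 = 7.

n = 7 nights with total 54 sightings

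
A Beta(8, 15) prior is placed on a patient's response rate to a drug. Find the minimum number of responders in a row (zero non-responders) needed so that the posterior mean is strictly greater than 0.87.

k = 93

After k responders and 0 non-responders the posterior is Beta(8+k, 15), with mean (8+k)/(8+15+k).
Set (8+k)/(23+k) > 0.87 and solve: k > (0.87·23 − 8)/(1 − 0.87) = 92.385.
The smallest integer exceeding 92.385 is 93.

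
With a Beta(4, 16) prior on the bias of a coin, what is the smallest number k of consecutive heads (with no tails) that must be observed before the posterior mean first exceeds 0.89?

k = 126

After k heads and 0 tails the posterior is Beta(4+k, 16), with mean (4+k)/(4+16+k).
Set (4+k)/(20+k) > 0.89 and solve: k > (0.89·20 − 4)/(1 − 0.89) = 125.455.
The smallest integer exceeding 125.455 is 126.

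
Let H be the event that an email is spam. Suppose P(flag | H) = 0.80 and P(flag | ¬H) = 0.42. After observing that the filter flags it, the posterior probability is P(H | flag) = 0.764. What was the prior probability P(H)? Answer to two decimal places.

In odds form, posterior odds = prior odds × likelihood ratio, so prior odds = posterior odds ÷ LR.
Posterior odds = 0.764/(1−0.764) = 3.2373. LR = 0.80/0.42 = 1.9048.
Prior odds = 3.2373/1.9048 = 1.6995, so P(H) = 1.6995/(1+1.6995) ≈ 0.63.

P(H) = 0.63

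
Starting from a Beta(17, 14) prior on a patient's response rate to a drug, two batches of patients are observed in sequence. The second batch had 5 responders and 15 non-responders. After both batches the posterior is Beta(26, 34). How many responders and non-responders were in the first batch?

Sequential conjugate updates are equivalent to a single update on the pooled data, so total successes = posterior α − prior α and total failures = posterior β − prior β.
Total across both batches: 26−17=9 responders, 34−14=20 non-responders.
Subtract the second batch: 9−5=4 responders and 20−15=5 non-responders.

4 responders and 5 non-responders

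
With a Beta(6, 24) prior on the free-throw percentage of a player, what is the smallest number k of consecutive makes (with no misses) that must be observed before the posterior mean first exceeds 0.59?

After k makes and 0 misses the posterior is Beta(6+k, 24), with mean (6+k)/(6+24+k).
Set (6+k)/(30+k) > 0.59 and solve: k > (0.59·30 − 6)/(1 − 0.59) = 28.537.
The smallest integer exceeding 28.537 is 29.

k = 29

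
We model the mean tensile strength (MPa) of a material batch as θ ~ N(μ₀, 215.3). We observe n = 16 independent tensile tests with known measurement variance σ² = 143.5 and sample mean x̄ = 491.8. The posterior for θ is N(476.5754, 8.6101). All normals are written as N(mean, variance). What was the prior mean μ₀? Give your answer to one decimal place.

With known observation variance, the Normal–Normal posterior has precision τ_n = τ₀ + n/σ² and mean μ_n = (τ₀μ₀ + (n/σ²)x̄)/τ_n.
Here τ₀ = 1/215.3 = 0.004645 and τ_data = 16/143.5 = 0.111498, so τ_n = 0.116143.
Rearranging for μ₀: μ₀ = (μ_n·τ_n − τ_data·x̄)/τ₀ = (476.5754·0.116143 − 0.111498·491.8) / 0.004645 = 0.516180/0.004645 ≈ 111.1.

μ₀ = 111.1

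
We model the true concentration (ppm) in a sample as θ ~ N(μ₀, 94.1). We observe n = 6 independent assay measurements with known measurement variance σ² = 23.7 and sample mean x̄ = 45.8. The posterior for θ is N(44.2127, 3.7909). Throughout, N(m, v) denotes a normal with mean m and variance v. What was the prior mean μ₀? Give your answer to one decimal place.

μ₀ = 6.4

With known observation variance, the Normal–Normal posterior has precision τ_n = τ₀ + n/σ² and mean μ_n = (τ₀μ₀ + (n/σ²)x̄)/τ_n.
Here τ₀ = 1/94.1 = 0.010627 and τ_data = 6/23.7 = 0.253165, so τ_n = 0.263792.
Rearranging for μ₀: μ₀ = (μ_n·τ_n − τ_data·x̄)/τ₀ = (44.2127·0.263792 − 0.253165·45.8) / 0.010627 = 0.068000/0.010627 ≈ 6.4.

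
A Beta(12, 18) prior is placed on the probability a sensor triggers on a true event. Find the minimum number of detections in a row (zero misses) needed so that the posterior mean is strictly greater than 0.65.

k = 22

After k detections and 0 misses the posterior is Beta(12+k, 18), with mean (12+k)/(12+18+k).
Set (12+k)/(30+k) > 0.65 and solve: k > (0.65·30 − 12)/(1 − 0.65) = 21.429.
The smallest integer exceeding 21.429 is 22.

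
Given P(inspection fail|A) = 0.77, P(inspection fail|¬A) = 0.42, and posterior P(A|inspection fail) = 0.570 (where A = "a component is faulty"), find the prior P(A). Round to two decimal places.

In odds form, posterior odds = prior odds × likelihood ratio, so prior odds = posterior odds ÷ LR.
Posterior odds = 0.570/(1−0.570) = 1.3256. LR = 0.77/0.42 = 1.8333.
Prior odds = 1.3256/1.8333 = 0.7231, so P(A) = 0.7231/(1+0.7231) ≈ 0.42.

P(A) = 0.42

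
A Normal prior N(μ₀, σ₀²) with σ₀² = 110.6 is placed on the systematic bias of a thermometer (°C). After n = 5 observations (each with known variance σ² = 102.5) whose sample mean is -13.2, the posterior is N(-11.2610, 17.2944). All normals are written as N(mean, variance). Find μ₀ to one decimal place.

The posterior mean is a precision-weighted average: μ_n = (τ₀μ₀ + τ_data·x̄)/(τ₀+τ_data), with τ₀=1/σ₀² and τ_data=n/σ².
Here τ₀ = 1/110.6 = 0.009042 and τ_data = 5/102.5 = 0.048780, so τ_n = 0.057822.
Rearranging for μ₀: μ₀ = (μ_n·τ_n − τ_data·x̄)/τ₀ = (-11.2610·0.057822 − 0.048780·-13.2) / 0.009042 = -0.007238/0.009042 ≈ -0.8.

μ₀ = -0.8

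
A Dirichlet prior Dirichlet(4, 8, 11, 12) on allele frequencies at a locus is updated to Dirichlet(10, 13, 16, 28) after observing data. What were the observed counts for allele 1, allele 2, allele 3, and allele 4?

For a Dirichlet(α) prior with multinomial counts c, the posterior is Dirichlet(α + c) componentwise.
Counts are posterior − prior componentwise: 10−4=6, 13−8=5, 16−11=5, 28−12=16.

counts (6, 5, 5, 16)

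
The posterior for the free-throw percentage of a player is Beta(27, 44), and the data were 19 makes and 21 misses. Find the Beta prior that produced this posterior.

Beta(8, 23)

A Beta(a, b) prior with s successes and f failures in binomial data gives a Beta(a+s, b+f) posterior.
Subtract the data counts: 27−19=8, 44−21=23.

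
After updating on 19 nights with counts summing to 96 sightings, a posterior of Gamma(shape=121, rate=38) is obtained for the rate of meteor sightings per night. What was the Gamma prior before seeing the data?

A Gamma(α, β) prior (rate parametrization) on a Poisson rate with n observations summing to S gives posterior Gamma(α+S, β+n).
So α = 121 − 96 = 25 and β = 38 − 19 = 19.

Gamma(shape=25, rate=19)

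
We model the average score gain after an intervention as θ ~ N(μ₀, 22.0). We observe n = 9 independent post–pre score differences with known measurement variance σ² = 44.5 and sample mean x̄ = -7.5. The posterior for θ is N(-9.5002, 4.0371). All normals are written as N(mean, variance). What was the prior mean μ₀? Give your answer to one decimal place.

With known observation variance, the Normal–Normal posterior has precision τ_n = τ₀ + n/σ² and mean μ_n = (τ₀μ₀ + (n/σ²)x̄)/τ_n.
Here τ₀ = 1/22.0 = 0.045455 and τ_data = 9/44.5 = 0.202247, so τ_n = 0.247702.
Rearranging for μ₀: μ₀ = (μ_n·τ_n − τ_data·x̄)/τ₀ = (-9.5002·0.247702 − 0.202247·-7.5) / 0.045455 = -0.836366/0.045455 ≈ -18.4.

μ₀ = -18.4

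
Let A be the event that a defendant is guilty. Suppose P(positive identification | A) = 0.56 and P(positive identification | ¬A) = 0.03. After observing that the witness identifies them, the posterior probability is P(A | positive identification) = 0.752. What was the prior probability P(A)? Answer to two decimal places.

P(A) = 0.14

Bayes' rule in odds form gives O(A|E) = O(A)·[P(E|A)/P(E|¬A)], hence O(A) = O(A|E)/LR.
Posterior odds = 0.752/(1−0.752) = 3.0323. LR = 0.56/0.03 = 18.6667.
Prior odds = 3.0323/18.6667 = 0.1624, so P(A) = 0.1624/(1+0.1624) ≈ 0.14.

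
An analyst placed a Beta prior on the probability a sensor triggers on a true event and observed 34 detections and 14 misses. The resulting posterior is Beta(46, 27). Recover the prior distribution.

Beta(12, 13)

A Beta(a, b) prior with s successes and f failures in binomial data gives a Beta(a+s, b+f) posterior.
So a = 46 − 34 = 12 and b = 27 − 14 = 13.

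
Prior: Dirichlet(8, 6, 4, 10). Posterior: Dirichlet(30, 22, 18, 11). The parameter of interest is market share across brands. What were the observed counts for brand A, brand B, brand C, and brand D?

counts (22, 16, 14, 1)

For a Dirichlet(α) prior with multinomial counts c, the posterior is Dirichlet(α + c) componentwise.
Counts are posterior − prior componentwise: 30−8=22, 22−6=16, 18−4=14, 11−10=1.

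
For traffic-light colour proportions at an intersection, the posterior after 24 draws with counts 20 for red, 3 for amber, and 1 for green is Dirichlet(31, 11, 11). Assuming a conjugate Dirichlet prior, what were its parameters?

For a Dirichlet(α) prior with multinomial counts c, the posterior is Dirichlet(α + c) componentwise.
Subtract each count from the matching posterior parameter: 31−20=11, 11−3=8, 11−1=10.

Dirichlet(11, 8, 10)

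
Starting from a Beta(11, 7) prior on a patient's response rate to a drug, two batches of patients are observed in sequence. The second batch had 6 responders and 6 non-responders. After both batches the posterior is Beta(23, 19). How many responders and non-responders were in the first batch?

6 responders and 6 non-responders

Because Beta–binomial updating is additive in the counts, the combined data contributed (α_post−α_prior, β_post−β_prior) successes and failures.
Total across both batches: 23−11=12 responders, 19−7=12 non-responders.
Subtract the second batch: 12−6=6 responders and 12−6=6 non-responders.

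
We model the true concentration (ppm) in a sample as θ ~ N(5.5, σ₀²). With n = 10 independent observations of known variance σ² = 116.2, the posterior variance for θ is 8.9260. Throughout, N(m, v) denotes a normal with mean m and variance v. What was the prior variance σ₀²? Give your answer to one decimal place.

σ₀² = 38.5

For the Normal–Normal model with known σ², precisions add: τ_n = τ₀ + n/σ².
So 1/σ₀² = 1/8.9260 − 10/116.2 = 0.112032 − 0.086059 = 0.025973.
Hence σ₀² = 1/0.025973 ≈ 38.5.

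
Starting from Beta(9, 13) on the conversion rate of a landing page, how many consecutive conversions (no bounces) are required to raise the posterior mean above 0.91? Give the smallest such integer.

k = 123

After k conversions and 0 bounces the posterior is Beta(9+k, 13), with mean (9+k)/(9+13+k).
Set (9+k)/(22+k) > 0.91 and solve: k > (0.91·22 − 9)/(1 − 0.91) = 122.444.
The smallest integer exceeding 122.444 is 123, and checking k=123: (132)/(145) = 0.9103 > 0.91.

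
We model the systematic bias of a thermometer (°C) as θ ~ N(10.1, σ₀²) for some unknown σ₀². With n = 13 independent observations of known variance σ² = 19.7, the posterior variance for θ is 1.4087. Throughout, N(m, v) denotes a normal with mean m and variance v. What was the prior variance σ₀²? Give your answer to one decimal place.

σ₀² = 20.0

For the Normal–Normal model with known σ², precisions add: τ_n = τ₀ + n/σ².
So 1/σ₀² = 1/1.4087 − 13/19.7 = 0.709874 − 0.659898 = 0.049976.
Hence σ₀² = 1/0.049976 ≈ 20.0.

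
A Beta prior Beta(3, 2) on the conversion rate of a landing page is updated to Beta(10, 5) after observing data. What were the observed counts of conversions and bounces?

Under Beta–binomial conjugacy the posterior parameters are (α+s, β+f).
Match parameters: s=10−3=7, f=5−2=3.

7 conversions and 3 bounces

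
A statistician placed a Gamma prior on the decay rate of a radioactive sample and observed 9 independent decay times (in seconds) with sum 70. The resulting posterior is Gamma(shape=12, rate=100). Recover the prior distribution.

Gamma(shape=3, rate=30)

Gamma–exponential conjugacy: posterior shape = α + n, posterior rate = β + Σtᵢ.
So α = 12 − 9 = 3 and β = 100 − 70 = 30.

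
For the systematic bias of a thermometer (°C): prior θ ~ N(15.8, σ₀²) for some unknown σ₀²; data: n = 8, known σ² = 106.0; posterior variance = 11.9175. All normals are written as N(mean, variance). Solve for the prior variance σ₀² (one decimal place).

σ₀² = 118.5

Posterior precision equals prior precision plus data precision: 1/σ_n² = 1/σ₀² + n/σ².
So 1/σ₀² = 1/11.9175 − 8/106.0 = 0.083910 − 0.075472 = 0.008438.
Hence σ₀² = 1/0.008438 ≈ 118.5.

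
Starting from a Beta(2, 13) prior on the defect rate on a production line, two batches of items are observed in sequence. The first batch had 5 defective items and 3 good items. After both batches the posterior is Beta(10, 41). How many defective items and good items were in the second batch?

Because Beta–binomial updating is additive in the counts, the combined data contributed (α_post−α_prior, β_post−β_prior) successes and failures.
Total across both batches: 10−2=8 defective items, 41−13=28 good items.
Subtract the first batch: 8−5=3 defective items and 28−3=25 good items.

3 defective items and 25 good items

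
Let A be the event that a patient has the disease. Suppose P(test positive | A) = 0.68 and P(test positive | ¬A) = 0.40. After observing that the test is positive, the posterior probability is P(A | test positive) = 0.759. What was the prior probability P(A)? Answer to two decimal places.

P(A) = 0.65

Bayes' rule in odds form gives O(A|E) = O(A)·[P(E|A)/P(E|¬A)], hence O(A) = O(A|E)/LR.
Posterior odds = 0.759/(1−0.759) = 3.1494. LR = 0.68/0.40 = 1.7000.
Prior odds = 3.1494/1.7000 = 1.8526, so P(A) = 1.8526/(1+1.8526) ≈ 0.65.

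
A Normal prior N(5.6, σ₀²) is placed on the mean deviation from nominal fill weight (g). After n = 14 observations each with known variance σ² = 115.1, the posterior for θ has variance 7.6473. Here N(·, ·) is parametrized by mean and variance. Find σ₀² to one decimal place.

For the Normal–Normal model with known σ², precisions add: τ_n = τ₀ + n/σ².
So 1/σ₀² = 1/7.6473 − 14/115.1 = 0.130765 − 0.121633 = 0.009132.
Hence σ₀² = 1/0.009132 ≈ 109.5.

σ₀² = 109.5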